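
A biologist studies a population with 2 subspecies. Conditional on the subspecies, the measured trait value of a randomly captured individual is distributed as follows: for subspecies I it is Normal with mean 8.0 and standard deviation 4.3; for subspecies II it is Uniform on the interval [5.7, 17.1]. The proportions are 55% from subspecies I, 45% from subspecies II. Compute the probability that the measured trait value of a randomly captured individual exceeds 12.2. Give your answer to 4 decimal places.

Conditional on each subspecies, P(X > 12.2): I: 0.164348; II: 0.429825.
By total probability, P(X > 12.2) = 0.55·0.164348 + 0.45·0.429825 = 0.283812.

0.2838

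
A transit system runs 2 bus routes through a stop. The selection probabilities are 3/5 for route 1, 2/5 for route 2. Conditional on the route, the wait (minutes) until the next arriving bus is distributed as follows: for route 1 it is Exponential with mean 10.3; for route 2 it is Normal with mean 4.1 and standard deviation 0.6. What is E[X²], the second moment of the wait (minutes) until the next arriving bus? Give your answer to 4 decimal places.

For each component E[X²] = Var + (mean)², giving 1: 212.18; 2: 17.17.
Overall E[X²] = 0.6·212.18 + 0.4·17.17 = 134.176.

134.1760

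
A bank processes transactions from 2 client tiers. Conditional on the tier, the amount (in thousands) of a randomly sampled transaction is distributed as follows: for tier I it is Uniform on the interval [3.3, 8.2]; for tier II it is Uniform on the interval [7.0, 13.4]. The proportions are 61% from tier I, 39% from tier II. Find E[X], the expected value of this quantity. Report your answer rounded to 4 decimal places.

Component means — I: 5.75; II: 10.2.
E[X] = 0.61·5.75 + 0.39·10.2 = 7.4855.

7.4855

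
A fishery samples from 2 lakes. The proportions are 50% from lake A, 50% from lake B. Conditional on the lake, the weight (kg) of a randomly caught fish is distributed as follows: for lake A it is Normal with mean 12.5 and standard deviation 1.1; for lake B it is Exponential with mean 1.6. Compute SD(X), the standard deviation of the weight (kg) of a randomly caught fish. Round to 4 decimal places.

5.6203

Per component, A: μ=12.5, E[X²]=157.46; B: μ=1.6, E[X²]=5.12.
E[X] = 0.5·12.5 + 0.5·1.6 = 7.05.
E[X²] = 0.5·157.46 + 0.5·5.12 = 81.29.
Var(X) = E[X²] − (E[X])² = 81.29 − 49.7025 = 31.5875.
SD(X) = √31.5875 = 5.62028.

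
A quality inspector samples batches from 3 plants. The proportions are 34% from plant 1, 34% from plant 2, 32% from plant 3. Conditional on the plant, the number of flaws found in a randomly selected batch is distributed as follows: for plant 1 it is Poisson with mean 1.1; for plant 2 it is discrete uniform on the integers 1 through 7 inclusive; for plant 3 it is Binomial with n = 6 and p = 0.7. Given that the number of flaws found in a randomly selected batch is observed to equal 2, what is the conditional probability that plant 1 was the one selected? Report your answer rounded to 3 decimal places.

Likelihoods P(X=2 | ·): 1: 0.201387; 2: 0.142857; 3: 0.059535.
Posterior ∝ prior × likelihood. Numerator for 1: 0.34·0.201387 = 0.0684716.
Normalizing constant: 0.34·0.201387 + 0.34·0.142857 + 0.32·0.059535 = 0.136094.
P(1 | observation) = 0.0684716 / 0.136094 = 0.503119.

0.503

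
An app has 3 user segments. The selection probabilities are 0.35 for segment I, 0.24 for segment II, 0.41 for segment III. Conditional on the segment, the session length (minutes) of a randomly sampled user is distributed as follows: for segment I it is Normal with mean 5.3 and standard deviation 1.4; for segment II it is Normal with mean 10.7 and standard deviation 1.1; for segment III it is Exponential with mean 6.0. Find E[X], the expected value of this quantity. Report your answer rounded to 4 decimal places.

Component means — I: 5.3; II: 10.7; III: 6.
E[X] = 0.35·5.3 + 0.24·10.7 + 0.41·6 = 6.883.

6.8830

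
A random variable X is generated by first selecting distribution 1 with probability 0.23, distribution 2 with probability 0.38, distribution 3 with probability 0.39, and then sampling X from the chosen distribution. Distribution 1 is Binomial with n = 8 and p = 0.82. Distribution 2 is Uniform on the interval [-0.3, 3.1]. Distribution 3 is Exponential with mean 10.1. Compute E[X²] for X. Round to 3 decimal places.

For each component E[X²] = Var + (mean)², giving 1: 44.2144; 2: 2.92333; 3: 204.02.
Overall E[X²] = 0.23·44.2144 + 0.38·2.92333 + 0.39·204.02 = 90.848.

90.848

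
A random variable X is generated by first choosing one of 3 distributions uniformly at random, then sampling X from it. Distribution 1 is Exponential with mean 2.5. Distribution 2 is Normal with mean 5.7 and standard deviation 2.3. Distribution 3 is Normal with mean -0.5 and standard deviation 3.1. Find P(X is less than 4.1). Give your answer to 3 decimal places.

Conditional on each component, P(X < 4.1): 1: 0.80602; 2: 0.243323; 3: 0.931078.
By total probability, P(X < 4.1) = 0.333333·0.80602 + 0.333333·0.243323 + 0.333333·0.931078 = 0.660141.

0.660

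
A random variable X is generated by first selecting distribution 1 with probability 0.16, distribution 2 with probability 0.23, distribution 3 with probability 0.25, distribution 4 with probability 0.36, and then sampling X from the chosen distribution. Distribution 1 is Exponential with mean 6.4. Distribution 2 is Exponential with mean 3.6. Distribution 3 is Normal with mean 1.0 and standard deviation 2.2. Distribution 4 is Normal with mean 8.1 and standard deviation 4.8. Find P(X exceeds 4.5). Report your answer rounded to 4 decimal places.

0.4375

Conditional on each component, P(X > 4.5): 1: 0.495036; 2: 0.286505; 3: 0.055815; 4: 0.773373.
By total probability, P(X > 4.5) = 0.16·0.495036 + 0.23·0.286505 + 0.25·0.055815 + 0.36·0.773373 = 0.43747.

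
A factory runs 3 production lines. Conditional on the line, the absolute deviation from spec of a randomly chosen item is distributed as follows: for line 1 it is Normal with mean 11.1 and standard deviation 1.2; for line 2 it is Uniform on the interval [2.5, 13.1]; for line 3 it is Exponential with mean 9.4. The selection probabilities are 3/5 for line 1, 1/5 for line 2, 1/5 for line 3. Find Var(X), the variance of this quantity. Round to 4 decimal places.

Per component, 1: μ=11.1, E[X²]=124.65; 2: μ=7.8, E[X²]=70.2033; 3: μ=9.4, E[X²]=176.72.
E[X] = 0.6·11.1 + 0.2·7.8 + 0.2·9.4 = 10.1.
E[X²] = 0.6·124.65 + 0.2·70.2033 + 0.2·176.72 = 124.175.
Var(X) = E[X²] − (E[X])² = 124.175 − 102.01 = 22.1647.

22.1647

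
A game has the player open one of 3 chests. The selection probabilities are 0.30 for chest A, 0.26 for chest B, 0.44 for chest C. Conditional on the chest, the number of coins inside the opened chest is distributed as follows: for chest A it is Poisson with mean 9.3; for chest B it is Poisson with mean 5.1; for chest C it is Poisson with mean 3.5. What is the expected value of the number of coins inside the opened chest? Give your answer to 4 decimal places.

Component means — A: 9.3; B: 5.1; C: 3.5.
E[X] = 0.3·9.3 + 0.26·5.1 + 0.44·3.5 = 5.656.

5.6560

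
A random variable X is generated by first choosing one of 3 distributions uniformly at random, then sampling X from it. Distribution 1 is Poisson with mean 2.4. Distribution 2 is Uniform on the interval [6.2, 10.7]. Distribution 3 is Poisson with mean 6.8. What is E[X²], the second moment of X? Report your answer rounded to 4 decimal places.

For each component E[X²] = Var + (mean)², giving 1: 8.16; 2: 73.09; 3: 53.04.
Overall E[X²] = 0.333333·8.16 + 0.333333·73.09 + 0.333333·53.04 = 44.7633.

44.7633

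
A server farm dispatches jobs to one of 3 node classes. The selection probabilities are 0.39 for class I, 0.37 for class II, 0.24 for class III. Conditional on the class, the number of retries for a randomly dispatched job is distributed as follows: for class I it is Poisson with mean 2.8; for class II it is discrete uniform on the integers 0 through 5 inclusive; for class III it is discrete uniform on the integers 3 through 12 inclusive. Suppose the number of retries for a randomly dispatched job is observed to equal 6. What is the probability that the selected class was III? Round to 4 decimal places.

Likelihoods P(X=6 | ·): I: 0.0406997; II: 0; III: 0.1.
Posterior ∝ prior × likelihood. Numerator for III: 0.24·0.1 = 0.024.
Normalizing constant: 0.39·0.0406997 + 0.37·0 + 0.24·0.1 = 0.0398729.
P(III | observation) = 0.024 / 0.0398729 = 0.601913.

0.6019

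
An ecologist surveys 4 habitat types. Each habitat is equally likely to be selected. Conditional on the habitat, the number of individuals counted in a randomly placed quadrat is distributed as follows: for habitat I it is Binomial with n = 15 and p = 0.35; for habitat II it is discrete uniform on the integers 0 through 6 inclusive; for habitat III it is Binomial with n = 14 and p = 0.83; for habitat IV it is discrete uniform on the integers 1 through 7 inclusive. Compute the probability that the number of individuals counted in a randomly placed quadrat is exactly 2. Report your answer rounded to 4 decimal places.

Conditional on each habitat, P(X = 2): I: 0.0475553; II: 0.142857; III: 3.65245e-08; IV: 0.142857.
By total probability, P(X = 2) = 0.25·0.0475553 + 0.25·0.142857 + 0.25·3.65245e-08 + 0.25·0.142857 = 0.0833174.

0.0833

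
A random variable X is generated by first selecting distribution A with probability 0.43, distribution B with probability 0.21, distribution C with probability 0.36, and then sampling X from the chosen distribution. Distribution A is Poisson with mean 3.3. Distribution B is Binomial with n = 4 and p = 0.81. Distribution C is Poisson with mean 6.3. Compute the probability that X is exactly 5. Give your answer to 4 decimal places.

Conditional on each component, P(X = 5): A: 0.120286; B: 0; C: 0.151868.
By total probability, P(X = 5) = 0.43·0.120286 + 0.21·0 + 0.36·0.151868 = 0.106396.

0.1064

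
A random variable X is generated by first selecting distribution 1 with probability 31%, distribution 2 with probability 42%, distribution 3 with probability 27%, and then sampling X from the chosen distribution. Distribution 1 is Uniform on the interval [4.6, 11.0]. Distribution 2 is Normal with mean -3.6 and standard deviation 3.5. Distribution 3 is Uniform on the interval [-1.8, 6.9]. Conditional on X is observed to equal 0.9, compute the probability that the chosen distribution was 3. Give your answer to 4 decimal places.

Likelihoods f(0.9 | ·): 1: 0; 2: 0.0498752; 3: 0.114943.
Posterior ∝ prior × likelihood. Numerator for 3: 0.27·0.114943 = 0.0310345.
Normalizing constant: 0.31·0 + 0.42·0.0498752 + 0.27·0.114943 = 0.0519821.
P(3 | observation) = 0.0310345 / 0.0519821 = 0.597023.

0.5970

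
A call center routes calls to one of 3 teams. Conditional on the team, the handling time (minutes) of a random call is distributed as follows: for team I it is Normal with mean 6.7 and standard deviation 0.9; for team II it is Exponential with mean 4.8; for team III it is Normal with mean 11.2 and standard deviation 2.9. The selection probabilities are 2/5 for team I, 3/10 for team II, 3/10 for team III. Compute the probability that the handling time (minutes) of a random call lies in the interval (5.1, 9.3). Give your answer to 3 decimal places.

0.516

Conditional on each team, P(5.1 < X < 9.3): I: 0.960347; II: 0.201527; III: 0.238465.
By total probability, P(5.1 < X < 9.3) = 0.4·0.960347 + 0.3·0.201527 + 0.3·0.238465 = 0.516136.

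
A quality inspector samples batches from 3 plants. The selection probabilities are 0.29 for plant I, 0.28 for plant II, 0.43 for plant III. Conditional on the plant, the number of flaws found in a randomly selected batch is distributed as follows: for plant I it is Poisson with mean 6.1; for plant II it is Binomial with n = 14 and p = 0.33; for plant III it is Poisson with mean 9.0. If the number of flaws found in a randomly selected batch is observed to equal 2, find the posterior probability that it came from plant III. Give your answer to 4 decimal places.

0.0582

Likelihoods P(X=2 | ·): I: 0.0417286; II: 0.0810899; III: 0.0049981.
Posterior ∝ prior × likelihood. Numerator for III: 0.43·0.0049981 = 0.00214918.
Normalizing constant: 0.29·0.0417286 + 0.28·0.0810899 + 0.43·0.0049981 = 0.0369556.
P(III | observation) = 0.00214918 / 0.0369556 = 0.0581557.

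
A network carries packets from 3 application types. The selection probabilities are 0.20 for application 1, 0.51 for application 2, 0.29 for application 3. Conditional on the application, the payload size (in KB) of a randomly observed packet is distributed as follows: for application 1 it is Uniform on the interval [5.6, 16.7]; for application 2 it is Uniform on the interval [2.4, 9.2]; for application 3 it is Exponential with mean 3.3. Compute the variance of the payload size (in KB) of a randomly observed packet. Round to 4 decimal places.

Per component, 1: μ=11.15, E[X²]=134.59; 2: μ=5.8, E[X²]=37.4933; 3: μ=3.3, E[X²]=21.78.
E[X] = 0.2·11.15 + 0.51·5.8 + 0.29·3.3 = 6.145.
E[X²] = 0.2·134.59 + 0.51·37.4933 + 0.29·21.78 = 52.3558.
Var(X) = E[X²] − (E[X])² = 52.3558 − 37.761 = 14.5948.

14.5948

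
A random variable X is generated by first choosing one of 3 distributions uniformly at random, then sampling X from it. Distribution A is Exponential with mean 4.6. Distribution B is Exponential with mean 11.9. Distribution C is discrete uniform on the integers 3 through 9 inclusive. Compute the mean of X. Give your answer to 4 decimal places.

7.5000

Component means — A: 4.6; B: 11.9; C: 6.
E[X] = 0.333333·4.6 + 0.333333·11.9 + 0.333333·6 = 7.5.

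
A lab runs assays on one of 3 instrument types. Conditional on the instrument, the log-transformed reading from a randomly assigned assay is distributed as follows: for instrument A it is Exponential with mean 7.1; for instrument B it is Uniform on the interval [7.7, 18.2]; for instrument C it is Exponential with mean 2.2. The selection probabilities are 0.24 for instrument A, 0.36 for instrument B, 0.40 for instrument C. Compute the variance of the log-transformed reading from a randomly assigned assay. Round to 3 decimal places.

39.245

Per component, A: μ=7.1, E[X²]=100.82; B: μ=12.95, E[X²]=176.89; C: μ=2.2, E[X²]=9.68.
E[X] = 0.24·7.1 + 0.36·12.95 + 0.4·2.2 = 7.246.
E[X²] = 0.24·100.82 + 0.36·176.89 + 0.4·9.68 = 91.7492.
Var(X) = E[X²] − (E[X])² = 91.7492 − 52.5045 = 39.2447.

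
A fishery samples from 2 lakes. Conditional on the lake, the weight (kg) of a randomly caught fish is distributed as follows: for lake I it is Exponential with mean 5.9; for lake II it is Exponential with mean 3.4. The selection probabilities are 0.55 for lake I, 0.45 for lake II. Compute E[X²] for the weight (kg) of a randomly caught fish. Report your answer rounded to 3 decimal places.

48.695

For each component E[X²] = Var + (mean)², giving I: 69.62; II: 23.12.
Overall E[X²] = 0.55·69.62 + 0.45·23.12 = 48.695.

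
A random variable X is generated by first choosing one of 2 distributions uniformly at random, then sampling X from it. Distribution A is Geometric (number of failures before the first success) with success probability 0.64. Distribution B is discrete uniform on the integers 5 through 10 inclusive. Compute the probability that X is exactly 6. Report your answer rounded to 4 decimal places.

0.0840

Conditional on each component, P(X = 6): A: 0.00139314; B: 0.166667.
By total probability, P(X = 6) = 0.5·0.00139314 + 0.5·0.166667 = 0.0840299.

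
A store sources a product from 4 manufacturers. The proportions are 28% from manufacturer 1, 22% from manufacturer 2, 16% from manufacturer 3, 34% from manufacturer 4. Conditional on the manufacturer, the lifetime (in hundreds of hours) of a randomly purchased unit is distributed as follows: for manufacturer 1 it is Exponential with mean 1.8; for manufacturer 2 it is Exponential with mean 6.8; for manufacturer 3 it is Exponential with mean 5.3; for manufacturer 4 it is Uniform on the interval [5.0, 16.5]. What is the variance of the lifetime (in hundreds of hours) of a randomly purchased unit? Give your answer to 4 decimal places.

Per component, 1: μ=1.8, E[X²]=6.48; 2: μ=6.8, E[X²]=92.48; 3: μ=5.3, E[X²]=56.18; 4: μ=10.75, E[X²]=126.583.
E[X] = 0.28·1.8 + 0.22·6.8 + 0.16·5.3 + 0.34·10.75 = 6.503.
E[X²] = 0.28·6.48 + 0.22·92.48 + 0.16·56.18 + 0.34·126.583 = 74.1871.
Var(X) = E[X²] − (E[X])² = 74.1871 − 42.289 = 31.8981.

31.8981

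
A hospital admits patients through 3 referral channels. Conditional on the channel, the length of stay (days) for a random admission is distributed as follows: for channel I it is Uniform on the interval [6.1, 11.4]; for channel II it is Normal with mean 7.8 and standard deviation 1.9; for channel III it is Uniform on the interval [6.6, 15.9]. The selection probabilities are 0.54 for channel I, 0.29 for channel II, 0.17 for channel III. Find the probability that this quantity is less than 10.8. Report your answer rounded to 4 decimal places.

Conditional on each channel, P(X < 10.8): I: 0.886792; II: 0.942826; III: 0.451613.
By total probability, P(X < 10.8) = 0.54·0.886792 + 0.29·0.942826 + 0.17·0.451613 = 0.829062.

0.8291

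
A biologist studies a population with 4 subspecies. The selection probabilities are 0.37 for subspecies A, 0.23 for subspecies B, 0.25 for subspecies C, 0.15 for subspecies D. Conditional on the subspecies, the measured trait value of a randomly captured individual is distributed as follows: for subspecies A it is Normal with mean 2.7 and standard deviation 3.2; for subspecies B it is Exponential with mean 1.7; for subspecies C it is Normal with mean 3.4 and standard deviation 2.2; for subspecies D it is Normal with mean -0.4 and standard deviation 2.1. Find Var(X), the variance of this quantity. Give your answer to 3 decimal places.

Per component, A: μ=2.7, E[X²]=17.53; B: μ=1.7, E[X²]=5.78; C: μ=3.4, E[X²]=16.4; D: μ=-0.4, E[X²]=4.57.
E[X] = 0.37·2.7 + 0.23·1.7 + 0.25·3.4 + 0.15·-0.4 = 2.18.
E[X²] = 0.37·17.53 + 0.23·5.78 + 0.25·16.4 + 0.15·4.57 = 12.601.
Var(X) = E[X²] − (E[X])² = 12.601 − 4.7524 = 7.8486.

7.849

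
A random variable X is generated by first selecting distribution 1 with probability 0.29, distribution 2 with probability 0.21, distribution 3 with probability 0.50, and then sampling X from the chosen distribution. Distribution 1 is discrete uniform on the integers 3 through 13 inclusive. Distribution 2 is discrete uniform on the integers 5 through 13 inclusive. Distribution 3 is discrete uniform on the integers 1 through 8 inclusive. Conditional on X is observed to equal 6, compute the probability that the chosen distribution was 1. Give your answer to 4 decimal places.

Likelihoods P(X=6 | ·): 1: 0.0909091; 2: 0.111111; 3: 0.125.
Posterior ∝ prior × likelihood. Numerator for 1: 0.29·0.0909091 = 0.0263636.
Normalizing constant: 0.29·0.0909091 + 0.21·0.111111 + 0.5·0.125 = 0.112197.
P(1 | observation) = 0.0263636 / 0.112197 = 0.234976.

0.2350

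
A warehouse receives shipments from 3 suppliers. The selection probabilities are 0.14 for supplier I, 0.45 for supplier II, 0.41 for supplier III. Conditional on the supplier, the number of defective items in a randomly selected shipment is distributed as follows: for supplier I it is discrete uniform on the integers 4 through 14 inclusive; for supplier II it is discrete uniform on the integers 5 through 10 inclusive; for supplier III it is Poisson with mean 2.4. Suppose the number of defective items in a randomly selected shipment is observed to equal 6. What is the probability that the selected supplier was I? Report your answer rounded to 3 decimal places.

0.130

Likelihoods P(X=6 | ·): I: 0.0909091; II: 0.166667; III: 0.0240784.
Posterior ∝ prior × likelihood. Numerator for I: 0.14·0.0909091 = 0.0127273.
Normalizing constant: 0.14·0.0909091 + 0.45·0.166667 + 0.41·0.0240784 = 0.0975994.
P(I | observation) = 0.0127273 / 0.0975994 = 0.130403.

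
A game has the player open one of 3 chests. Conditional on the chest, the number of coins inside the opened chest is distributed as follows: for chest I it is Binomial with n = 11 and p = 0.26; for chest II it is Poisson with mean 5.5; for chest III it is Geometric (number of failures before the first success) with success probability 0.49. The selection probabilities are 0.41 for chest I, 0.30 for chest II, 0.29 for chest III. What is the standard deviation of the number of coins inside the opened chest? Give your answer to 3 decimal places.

Per component, I: μ=2.86, E[X²]=10.296; II: μ=5.5, E[X²]=35.75; III: μ=1.04082, E[X²]=3.20741.
E[X] = 0.41·2.86 + 0.3·5.5 + 0.29·1.04082 = 3.12444.
E[X²] = 0.41·10.296 + 0.3·35.75 + 0.29·3.20741 = 15.8765.
Var(X) = E[X²] − (E[X])² = 15.8765 − 9.7621 = 6.11441.
SD(X) = √6.11441 = 2.47273.

2.473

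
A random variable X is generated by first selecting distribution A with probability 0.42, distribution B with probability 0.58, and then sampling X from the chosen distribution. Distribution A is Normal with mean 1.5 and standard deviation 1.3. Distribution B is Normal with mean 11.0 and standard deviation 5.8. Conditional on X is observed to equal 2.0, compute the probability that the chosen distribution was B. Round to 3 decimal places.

0.091

Likelihoods f(2.0 | ·): A: 0.285; B: 0.020636.
Posterior ∝ prior × likelihood. Numerator for B: 0.58·0.020636 = 0.0119689.
Normalizing constant: 0.42·0.285 + 0.58·0.020636 = 0.131669.
P(B | observation) = 0.0119689 / 0.131669 = 0.0909013.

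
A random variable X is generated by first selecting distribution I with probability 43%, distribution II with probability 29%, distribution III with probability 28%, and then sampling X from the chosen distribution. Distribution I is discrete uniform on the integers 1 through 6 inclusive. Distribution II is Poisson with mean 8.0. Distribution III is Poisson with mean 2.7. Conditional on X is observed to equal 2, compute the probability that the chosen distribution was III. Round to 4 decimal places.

0.4784

Likelihoods P(X=2 | ·): I: 0.166667; II: 0.0107348; III: 0.244964.
Posterior ∝ prior × likelihood. Numerator for III: 0.28·0.244964 = 0.0685899.
Normalizing constant: 0.43·0.166667 + 0.29·0.0107348 + 0.28·0.244964 = 0.14337.
P(III | observation) = 0.0685899 / 0.14337 = 0.478413.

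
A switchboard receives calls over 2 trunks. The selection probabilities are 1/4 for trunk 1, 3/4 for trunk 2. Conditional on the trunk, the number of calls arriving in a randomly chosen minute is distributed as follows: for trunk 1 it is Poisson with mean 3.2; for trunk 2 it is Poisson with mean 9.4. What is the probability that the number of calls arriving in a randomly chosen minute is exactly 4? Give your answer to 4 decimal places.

0.0647

Conditional on each trunk, P(X = 4): 1: 0.178093; 2: 0.0269111.
By total probability, P(X = 4) = 0.25·0.178093 + 0.75·0.0269111 = 0.0647065.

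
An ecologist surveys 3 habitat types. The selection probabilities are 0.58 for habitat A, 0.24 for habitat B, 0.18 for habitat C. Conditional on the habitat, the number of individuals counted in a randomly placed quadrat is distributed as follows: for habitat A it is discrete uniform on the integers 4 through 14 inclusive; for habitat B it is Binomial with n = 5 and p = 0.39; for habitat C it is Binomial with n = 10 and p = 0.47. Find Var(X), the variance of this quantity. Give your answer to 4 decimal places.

15.7095

Per component, A: μ=9, E[X²]=91; B: μ=1.95, E[X²]=4.992; C: μ=4.7, E[X²]=24.581.
E[X] = 0.58·9 + 0.24·1.95 + 0.18·4.7 = 6.534.
E[X²] = 0.58·91 + 0.24·4.992 + 0.18·24.581 = 58.4027.
Var(X) = E[X²] − (E[X])² = 58.4027 − 42.6932 = 15.7095.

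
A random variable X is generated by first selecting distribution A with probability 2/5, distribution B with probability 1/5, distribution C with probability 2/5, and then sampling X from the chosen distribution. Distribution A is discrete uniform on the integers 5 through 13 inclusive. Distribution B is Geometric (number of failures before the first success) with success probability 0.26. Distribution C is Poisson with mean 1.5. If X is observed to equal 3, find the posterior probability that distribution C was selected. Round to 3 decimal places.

0.704

Likelihoods P(X=3 | ·): A: 0; B: 0.105358; C: 0.125511.
Posterior ∝ prior × likelihood. Numerator for C: 0.4·0.125511 = 0.0502043.
Normalizing constant: 0.4·0 + 0.2·0.105358 + 0.4·0.125511 = 0.0712759.
P(C | observation) = 0.0502043 / 0.0712759 = 0.704365.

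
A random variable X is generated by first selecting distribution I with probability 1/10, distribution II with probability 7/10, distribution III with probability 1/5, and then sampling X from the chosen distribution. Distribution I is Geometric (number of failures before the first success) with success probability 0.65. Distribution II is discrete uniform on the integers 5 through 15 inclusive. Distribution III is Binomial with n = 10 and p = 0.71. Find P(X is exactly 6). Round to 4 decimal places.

0.1018

Conditional on each component, P(X = 6): I: 0.00119487; II: 0.0909091; III: 0.190266.
By total probability, P(X = 6) = 0.1·0.00119487 + 0.7·0.0909091 + 0.2·0.190266 = 0.101809.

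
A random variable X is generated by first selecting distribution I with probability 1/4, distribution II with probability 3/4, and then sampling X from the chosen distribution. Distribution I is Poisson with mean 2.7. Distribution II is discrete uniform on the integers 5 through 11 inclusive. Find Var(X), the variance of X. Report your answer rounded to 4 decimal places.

Per component, I: μ=2.7, E[X²]=9.99; II: μ=8, E[X²]=68.
E[X] = 0.25·2.7 + 0.75·8 = 6.675.
E[X²] = 0.25·9.99 + 0.75·68 = 53.4975.
Var(X) = E[X²] − (E[X])² = 53.4975 − 44.5556 = 8.94188.

8.9419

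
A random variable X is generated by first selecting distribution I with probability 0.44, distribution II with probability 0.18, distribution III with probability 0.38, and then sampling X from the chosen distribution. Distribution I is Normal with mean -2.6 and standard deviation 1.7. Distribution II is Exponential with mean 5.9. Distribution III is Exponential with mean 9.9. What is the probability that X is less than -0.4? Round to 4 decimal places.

0.3970

Conditional on each component, P(X < -0.4): I: 0.902188; II: 0; III: 0.
By total probability, P(X < -0.4) = 0.44·0.902188 + 0.18·0 + 0.38·0 = 0.396963.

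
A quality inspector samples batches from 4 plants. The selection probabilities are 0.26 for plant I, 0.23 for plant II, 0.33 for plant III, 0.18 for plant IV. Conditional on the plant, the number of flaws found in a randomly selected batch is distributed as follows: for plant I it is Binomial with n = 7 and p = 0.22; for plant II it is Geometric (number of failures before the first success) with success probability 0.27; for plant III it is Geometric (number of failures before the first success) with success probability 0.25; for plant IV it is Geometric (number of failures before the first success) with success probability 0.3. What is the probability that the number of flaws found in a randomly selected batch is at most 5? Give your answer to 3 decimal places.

0.885

Conditional on each plant, P(X ≤ 5): I: 0.999356; II: 0.848666; III: 0.822021; IV: 0.882351.
By total probability, P(X ≤ 5) = 0.26·0.999356 + 0.23·0.848666 + 0.33·0.822021 + 0.18·0.882351 = 0.885116.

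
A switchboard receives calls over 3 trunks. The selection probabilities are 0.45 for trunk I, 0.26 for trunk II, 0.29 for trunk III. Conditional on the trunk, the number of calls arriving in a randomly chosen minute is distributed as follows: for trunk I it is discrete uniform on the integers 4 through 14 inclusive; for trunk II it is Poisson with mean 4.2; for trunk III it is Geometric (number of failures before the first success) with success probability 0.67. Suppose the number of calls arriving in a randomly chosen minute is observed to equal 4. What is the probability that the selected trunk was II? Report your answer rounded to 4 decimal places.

0.5391

Likelihoods P(X=4 | ·): I: 0.0909091; II: 0.194424; III: 0.00794567.
Posterior ∝ prior × likelihood. Numerator for II: 0.26·0.194424 = 0.0505501.
Normalizing constant: 0.45·0.0909091 + 0.26·0.194424 + 0.29·0.00794567 = 0.0937635.
P(II | observation) = 0.0505501 / 0.0937635 = 0.539124.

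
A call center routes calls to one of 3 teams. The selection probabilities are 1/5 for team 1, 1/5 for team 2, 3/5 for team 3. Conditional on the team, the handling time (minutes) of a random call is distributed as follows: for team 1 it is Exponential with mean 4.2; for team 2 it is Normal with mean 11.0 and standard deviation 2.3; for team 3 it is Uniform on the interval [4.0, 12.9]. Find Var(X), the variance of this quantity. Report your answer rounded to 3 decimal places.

Per component, 1: μ=4.2, E[X²]=35.28; 2: μ=11, E[X²]=126.29; 3: μ=8.45, E[X²]=78.0033.
E[X] = 0.2·4.2 + 0.2·11 + 0.6·8.45 = 8.11.
E[X²] = 0.2·35.28 + 0.2·126.29 + 0.6·78.0033 = 79.116.
Var(X) = E[X²] − (E[X])² = 79.116 − 65.7721 = 13.3439.

13.344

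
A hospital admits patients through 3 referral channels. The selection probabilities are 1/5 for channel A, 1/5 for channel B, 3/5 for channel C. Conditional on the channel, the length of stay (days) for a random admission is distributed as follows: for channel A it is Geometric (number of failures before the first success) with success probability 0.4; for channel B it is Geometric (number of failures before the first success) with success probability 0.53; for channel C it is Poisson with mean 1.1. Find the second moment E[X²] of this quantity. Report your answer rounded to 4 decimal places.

3.0779

For each component E[X²] = Var + (mean)², giving A: 6; B: 2.45959; C: 2.31.
Overall E[X²] = 0.2·6 + 0.2·2.45959 + 0.6·2.31 = 3.07792.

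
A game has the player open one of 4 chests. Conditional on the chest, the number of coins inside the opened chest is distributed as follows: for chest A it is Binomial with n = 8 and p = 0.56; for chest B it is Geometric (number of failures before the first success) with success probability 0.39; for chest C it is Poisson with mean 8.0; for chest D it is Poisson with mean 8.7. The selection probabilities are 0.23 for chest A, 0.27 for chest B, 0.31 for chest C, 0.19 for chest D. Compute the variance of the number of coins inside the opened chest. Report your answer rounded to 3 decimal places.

Per component, A: μ=4.48, E[X²]=22.0416; B: μ=1.5641, E[X²]=6.45694; C: μ=8, E[X²]=72; D: μ=8.7, E[X²]=84.39.
E[X] = 0.23·4.48 + 0.27·1.5641 + 0.31·8 + 0.19·8.7 = 5.58571.
E[X²] = 0.23·22.0416 + 0.27·6.45694 + 0.31·72 + 0.19·84.39 = 45.167.
Var(X) = E[X²] − (E[X])² = 45.167 − 31.2001 = 13.9669.

13.967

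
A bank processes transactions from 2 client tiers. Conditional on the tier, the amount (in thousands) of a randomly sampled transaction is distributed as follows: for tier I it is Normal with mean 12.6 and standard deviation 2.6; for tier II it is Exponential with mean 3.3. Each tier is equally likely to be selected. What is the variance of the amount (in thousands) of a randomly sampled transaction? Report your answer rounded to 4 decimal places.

Per component, I: μ=12.6, E[X²]=165.52; II: μ=3.3, E[X²]=21.78.
E[X] = 0.5·12.6 + 0.5·3.3 = 7.95.
E[X²] = 0.5·165.52 + 0.5·21.78 = 93.65.
Var(X) = E[X²] − (E[X])² = 93.65 − 63.2025 = 30.4475.

30.4475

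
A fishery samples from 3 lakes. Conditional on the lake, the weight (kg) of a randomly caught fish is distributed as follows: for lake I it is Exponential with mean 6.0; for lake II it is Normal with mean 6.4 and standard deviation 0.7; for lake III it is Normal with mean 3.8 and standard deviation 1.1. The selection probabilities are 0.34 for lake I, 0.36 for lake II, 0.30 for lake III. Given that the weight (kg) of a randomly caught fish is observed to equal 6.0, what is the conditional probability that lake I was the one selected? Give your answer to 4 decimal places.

Likelihoods f(6.0 | ·): I: 0.0613132; II: 0.484068; III: 0.0490827.
Posterior ∝ prior × likelihood. Numerator for I: 0.34·0.0613132 = 0.0208465.
Normalizing constant: 0.34·0.0613132 + 0.36·0.484068 + 0.3·0.0490827 = 0.209836.
P(I | observation) = 0.0208465 / 0.209836 = 0.0993467.

0.0993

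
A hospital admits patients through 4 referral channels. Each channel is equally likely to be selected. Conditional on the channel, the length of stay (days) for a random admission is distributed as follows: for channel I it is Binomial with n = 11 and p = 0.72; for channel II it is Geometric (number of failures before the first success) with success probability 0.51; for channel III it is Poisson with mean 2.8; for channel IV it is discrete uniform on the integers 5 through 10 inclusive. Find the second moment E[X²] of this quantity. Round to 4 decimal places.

34.3894

For each component E[X²] = Var + (mean)², giving I: 64.944; II: 2.807; III: 10.64; IV: 59.1667.
Overall E[X²] = 0.25·64.944 + 0.25·2.807 + 0.25·10.64 + 0.25·59.1667 = 34.3894.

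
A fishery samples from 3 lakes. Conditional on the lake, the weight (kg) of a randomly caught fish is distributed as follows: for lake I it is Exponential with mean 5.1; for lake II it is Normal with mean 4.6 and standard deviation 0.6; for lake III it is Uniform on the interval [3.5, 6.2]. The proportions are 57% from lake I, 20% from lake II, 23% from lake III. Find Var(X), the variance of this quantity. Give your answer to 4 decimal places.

15.0770

Per component, I: μ=5.1, E[X²]=52.02; II: μ=4.6, E[X²]=21.52; III: μ=4.85, E[X²]=24.13.
E[X] = 0.57·5.1 + 0.2·4.6 + 0.23·4.85 = 4.9425.
E[X²] = 0.57·52.02 + 0.2·21.52 + 0.23·24.13 = 39.5053.
Var(X) = E[X²] − (E[X])² = 39.5053 − 24.4283 = 15.077.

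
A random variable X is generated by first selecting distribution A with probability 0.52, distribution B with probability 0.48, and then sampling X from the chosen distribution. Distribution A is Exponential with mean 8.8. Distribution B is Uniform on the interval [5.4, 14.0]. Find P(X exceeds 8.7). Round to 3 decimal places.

Conditional on each component, P(X > 8.7): A: 0.372084; B: 0.616279.
By total probability, P(X > 8.7) = 0.52·0.372084 + 0.48·0.616279 = 0.489297.

0.489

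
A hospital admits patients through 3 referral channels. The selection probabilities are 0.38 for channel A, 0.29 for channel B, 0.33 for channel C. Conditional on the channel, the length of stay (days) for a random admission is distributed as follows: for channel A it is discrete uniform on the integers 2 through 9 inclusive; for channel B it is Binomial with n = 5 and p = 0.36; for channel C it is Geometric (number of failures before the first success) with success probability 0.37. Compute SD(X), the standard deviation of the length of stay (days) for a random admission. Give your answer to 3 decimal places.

Per component, A: μ=5.5, E[X²]=35.5; B: μ=1.8, E[X²]=4.392; C: μ=1.7027, E[X²]=7.5011.
E[X] = 0.38·5.5 + 0.29·1.8 + 0.33·1.7027 = 3.17389.
E[X²] = 0.38·35.5 + 0.29·4.392 + 0.33·7.5011 = 17.239.
Var(X) = E[X²] − (E[X])² = 17.239 − 10.0736 = 7.16545.
SD(X) = √7.16545 = 2.67684.

2.677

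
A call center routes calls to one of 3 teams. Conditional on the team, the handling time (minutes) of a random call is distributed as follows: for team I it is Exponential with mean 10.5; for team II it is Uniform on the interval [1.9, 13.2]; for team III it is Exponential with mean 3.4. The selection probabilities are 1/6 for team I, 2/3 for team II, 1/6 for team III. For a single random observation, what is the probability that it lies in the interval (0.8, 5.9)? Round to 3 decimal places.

0.398

Conditional on each team, P(0.8 < X < 5.9): I: 0.356518; II: 0.353982; III: 0.61399.
By total probability, P(0.8 < X < 5.9) = 0.166667·0.356518 + 0.666667·0.353982 + 0.166667·0.61399 = 0.397739.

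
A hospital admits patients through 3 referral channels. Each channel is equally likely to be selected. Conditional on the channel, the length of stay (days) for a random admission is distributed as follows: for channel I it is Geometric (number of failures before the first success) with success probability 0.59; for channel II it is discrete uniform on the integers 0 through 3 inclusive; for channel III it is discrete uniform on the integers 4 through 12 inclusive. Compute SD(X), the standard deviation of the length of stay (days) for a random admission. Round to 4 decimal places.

Per component, I: μ=0.694915, E[X²]=1.66073; II: μ=1.5, E[X²]=3.5; III: μ=8, E[X²]=70.6667.
E[X] = 0.333333·0.694915 + 0.333333·1.5 + 0.333333·8 = 3.39831.
E[X²] = 0.333333·1.66073 + 0.333333·3.5 + 0.333333·70.6667 = 25.2758.
Var(X) = E[X²] − (E[X])² = 25.2758 − 11.5485 = 13.7273.
SD(X) = √13.7273 = 3.70504.

3.7050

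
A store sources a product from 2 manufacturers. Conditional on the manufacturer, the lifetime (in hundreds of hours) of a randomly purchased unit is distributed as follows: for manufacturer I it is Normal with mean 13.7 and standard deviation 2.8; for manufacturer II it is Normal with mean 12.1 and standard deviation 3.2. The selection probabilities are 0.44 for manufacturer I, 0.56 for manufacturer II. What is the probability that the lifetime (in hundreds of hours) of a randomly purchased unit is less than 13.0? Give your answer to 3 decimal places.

0.519

Conditional on each manufacturer, P(X < 13.0): I: 0.401294; II: 0.610741.
By total probability, P(X < 13.0) = 0.44·0.401294 + 0.56·0.610741 = 0.518584.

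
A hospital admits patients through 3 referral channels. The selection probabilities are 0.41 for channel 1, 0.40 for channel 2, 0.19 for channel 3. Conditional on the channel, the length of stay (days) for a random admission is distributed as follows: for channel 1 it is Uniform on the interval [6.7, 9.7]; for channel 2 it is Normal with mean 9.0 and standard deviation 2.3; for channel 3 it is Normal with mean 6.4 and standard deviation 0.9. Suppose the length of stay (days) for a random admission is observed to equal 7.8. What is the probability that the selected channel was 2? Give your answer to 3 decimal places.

Likelihoods f(7.8 | ·): 1: 0.333333; 2: 0.151381; 3: 0.132198.
Posterior ∝ prior × likelihood. Numerator for 2: 0.4·0.151381 = 0.0605525.
Normalizing constant: 0.41·0.333333 + 0.4·0.151381 + 0.19·0.132198 = 0.222337.
P(2 | observation) = 0.0605525 / 0.222337 = 0.272346.

0.272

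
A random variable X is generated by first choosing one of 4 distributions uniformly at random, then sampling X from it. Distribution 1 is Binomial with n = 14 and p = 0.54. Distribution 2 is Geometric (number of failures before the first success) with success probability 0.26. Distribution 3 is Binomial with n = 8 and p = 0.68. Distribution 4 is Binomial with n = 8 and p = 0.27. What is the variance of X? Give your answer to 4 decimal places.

9.0500

Per component, 1: μ=7.56, E[X²]=60.6312; 2: μ=2.84615, E[X²]=19.0473; 3: μ=5.44, E[X²]=31.3344; 4: μ=2.16, E[X²]=6.2424.
E[X] = 0.25·7.56 + 0.25·2.84615 + 0.25·5.44 + 0.25·2.16 = 4.50154.
E[X²] = 0.25·60.6312 + 0.25·19.0473 + 0.25·31.3344 + 0.25·6.2424 = 29.3138.
Var(X) = E[X²] − (E[X])² = 29.3138 − 20.2638 = 9.04999.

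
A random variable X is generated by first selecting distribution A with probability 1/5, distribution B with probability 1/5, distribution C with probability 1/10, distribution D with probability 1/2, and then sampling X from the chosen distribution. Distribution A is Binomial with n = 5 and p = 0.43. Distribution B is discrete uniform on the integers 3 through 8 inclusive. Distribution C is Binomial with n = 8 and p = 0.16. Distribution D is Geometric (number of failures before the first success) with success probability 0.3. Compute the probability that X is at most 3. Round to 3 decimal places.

0.688

Conditional on each component, P(X ≤ 3): A: 0.887863; B: 0.166667; C: 0.97333; D: 0.7599.
By total probability, P(X ≤ 3) = 0.2·0.887863 + 0.2·0.166667 + 0.1·0.97333 + 0.5·0.7599 = 0.688189.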